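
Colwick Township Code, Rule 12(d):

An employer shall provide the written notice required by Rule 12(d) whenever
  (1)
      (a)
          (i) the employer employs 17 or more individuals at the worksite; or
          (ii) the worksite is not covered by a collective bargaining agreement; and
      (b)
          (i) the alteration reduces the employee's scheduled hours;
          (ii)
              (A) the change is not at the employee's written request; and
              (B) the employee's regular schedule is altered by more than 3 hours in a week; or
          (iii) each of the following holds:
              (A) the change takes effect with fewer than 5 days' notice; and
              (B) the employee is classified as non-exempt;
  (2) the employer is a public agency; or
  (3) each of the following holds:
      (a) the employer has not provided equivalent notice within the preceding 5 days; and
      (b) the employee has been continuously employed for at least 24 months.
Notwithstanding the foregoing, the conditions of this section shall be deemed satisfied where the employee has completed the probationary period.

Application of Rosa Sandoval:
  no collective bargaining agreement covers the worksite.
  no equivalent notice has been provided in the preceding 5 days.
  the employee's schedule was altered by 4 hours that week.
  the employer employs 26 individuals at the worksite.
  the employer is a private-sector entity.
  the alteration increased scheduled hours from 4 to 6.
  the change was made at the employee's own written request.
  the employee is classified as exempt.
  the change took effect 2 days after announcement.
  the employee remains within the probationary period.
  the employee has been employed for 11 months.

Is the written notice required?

(i) ≥ 17 at site — satisfied.
(ii) no CBA — holds.
(a) = T OR T = true.
(i) hours reduced — not satisfied.
(A) not employee-requested — not satisfied.
(B) schedule shift > 3h — holds.
(ii) = F AND T = false.
(A) < 5 days' notice — holds.
(B) non-exempt — not met.
(iii): T AND F → false.
(b): F OR F OR F → false.
(1): T AND F → false.
(2) public agency — not satisfied.
(a) no recent notice — satisfied.
(b) tenure ≥ 24 mo. — fails.
(3): T AND F → false.
Overall: F OR F OR F → false.
Exception (past probation) — not satisfied.
Result: main false OR exception false → false.

No — not required.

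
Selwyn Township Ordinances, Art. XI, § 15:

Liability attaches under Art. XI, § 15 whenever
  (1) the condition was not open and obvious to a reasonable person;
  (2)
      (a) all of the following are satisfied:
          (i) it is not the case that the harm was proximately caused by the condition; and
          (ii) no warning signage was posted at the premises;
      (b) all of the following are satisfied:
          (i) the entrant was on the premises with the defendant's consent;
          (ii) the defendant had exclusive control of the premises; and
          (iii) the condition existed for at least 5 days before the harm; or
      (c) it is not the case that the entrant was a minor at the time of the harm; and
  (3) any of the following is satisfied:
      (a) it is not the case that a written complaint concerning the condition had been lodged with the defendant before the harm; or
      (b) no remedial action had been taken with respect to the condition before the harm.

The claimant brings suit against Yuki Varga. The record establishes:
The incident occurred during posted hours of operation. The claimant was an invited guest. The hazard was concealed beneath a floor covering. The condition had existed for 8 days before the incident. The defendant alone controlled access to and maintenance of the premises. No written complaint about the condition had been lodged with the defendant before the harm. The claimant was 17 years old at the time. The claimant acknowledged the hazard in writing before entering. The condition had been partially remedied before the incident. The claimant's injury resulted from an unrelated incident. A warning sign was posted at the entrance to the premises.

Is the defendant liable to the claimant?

Yes — liable.

(1) not open/obvious — met.
(i) not (proximate cause) — met.
(ii) no signage posted — not satisfied.
So (a) is not satisfied (T AND F).
(i) consent to enter — satisfied.
(ii) exclusive control — satisfied.
(iii) condition ≥5 days old — met.
(b): T AND T AND T → true.
(c) not (entrant a minor) — fails.
(2): F OR T OR F → true.
(a) not (complaint lodged) — satisfied.
(b) no remedial action — not satisfied.
So (3) is satisfied (T OR F).
So Overall is satisfied (T AND T AND T).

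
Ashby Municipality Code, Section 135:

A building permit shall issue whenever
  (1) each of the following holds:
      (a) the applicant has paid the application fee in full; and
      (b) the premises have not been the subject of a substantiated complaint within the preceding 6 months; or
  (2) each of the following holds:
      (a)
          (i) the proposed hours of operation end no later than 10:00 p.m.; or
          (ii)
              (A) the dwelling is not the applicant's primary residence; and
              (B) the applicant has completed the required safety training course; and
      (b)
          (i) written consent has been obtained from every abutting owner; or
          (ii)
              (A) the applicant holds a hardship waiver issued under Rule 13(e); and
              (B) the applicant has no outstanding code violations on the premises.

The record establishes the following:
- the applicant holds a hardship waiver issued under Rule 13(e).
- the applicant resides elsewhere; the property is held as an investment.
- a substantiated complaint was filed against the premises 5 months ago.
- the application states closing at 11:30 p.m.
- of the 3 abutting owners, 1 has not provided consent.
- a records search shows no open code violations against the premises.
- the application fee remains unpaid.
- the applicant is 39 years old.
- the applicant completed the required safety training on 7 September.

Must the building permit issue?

(a) fee paid — fails.
(b) no complaint in 6 mo. — fails.
(1): F AND F → false.
(i) closes by 10 p.m. — not satisfied.
(A) not (primary residence) — met.
(B) safety training — satisfied.
(ii) = T AND T = true.
(a) = F OR T = true.
(i) all abutters consent — not met.
(A) hardship waiver — met.
(B) no code violations — holds.
(ii) = T AND T = true.
So (b) is satisfied (F OR T).
(2) = T AND T = true.
Overall = F OR T = true.

Yes — granted.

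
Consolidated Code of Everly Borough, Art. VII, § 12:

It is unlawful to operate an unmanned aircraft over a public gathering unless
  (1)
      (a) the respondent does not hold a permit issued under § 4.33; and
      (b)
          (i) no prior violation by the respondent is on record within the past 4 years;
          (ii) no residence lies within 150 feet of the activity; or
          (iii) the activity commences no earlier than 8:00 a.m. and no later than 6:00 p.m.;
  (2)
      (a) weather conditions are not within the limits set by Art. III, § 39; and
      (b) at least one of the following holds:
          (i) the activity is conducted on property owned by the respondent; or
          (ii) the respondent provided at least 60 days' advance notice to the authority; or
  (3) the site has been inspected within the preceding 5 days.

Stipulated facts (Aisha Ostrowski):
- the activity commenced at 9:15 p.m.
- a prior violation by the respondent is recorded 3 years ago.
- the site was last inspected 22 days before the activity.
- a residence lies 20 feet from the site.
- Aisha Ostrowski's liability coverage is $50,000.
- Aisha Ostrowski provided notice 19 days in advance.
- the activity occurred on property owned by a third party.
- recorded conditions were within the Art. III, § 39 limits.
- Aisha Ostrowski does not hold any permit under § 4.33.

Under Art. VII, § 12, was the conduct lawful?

(a) not (holds permit) — satisfied.
(i) no prior violation — not met.
(ii) no residence in 150 ft — fails.
(iii) start within hours — fails.
So (b) is not satisfied (F OR F OR F).
So (1) is not satisfied (T AND F).
(a) not (weather ok) — not satisfied.
(i) own property — not met.
(ii) ≥60 days' notice — not met.
So (b) is not satisfied (F OR F).
(2): F AND F → false.
(3) site inspected — not satisfied.
Overall: F OR F OR F → false.

No — unlawful.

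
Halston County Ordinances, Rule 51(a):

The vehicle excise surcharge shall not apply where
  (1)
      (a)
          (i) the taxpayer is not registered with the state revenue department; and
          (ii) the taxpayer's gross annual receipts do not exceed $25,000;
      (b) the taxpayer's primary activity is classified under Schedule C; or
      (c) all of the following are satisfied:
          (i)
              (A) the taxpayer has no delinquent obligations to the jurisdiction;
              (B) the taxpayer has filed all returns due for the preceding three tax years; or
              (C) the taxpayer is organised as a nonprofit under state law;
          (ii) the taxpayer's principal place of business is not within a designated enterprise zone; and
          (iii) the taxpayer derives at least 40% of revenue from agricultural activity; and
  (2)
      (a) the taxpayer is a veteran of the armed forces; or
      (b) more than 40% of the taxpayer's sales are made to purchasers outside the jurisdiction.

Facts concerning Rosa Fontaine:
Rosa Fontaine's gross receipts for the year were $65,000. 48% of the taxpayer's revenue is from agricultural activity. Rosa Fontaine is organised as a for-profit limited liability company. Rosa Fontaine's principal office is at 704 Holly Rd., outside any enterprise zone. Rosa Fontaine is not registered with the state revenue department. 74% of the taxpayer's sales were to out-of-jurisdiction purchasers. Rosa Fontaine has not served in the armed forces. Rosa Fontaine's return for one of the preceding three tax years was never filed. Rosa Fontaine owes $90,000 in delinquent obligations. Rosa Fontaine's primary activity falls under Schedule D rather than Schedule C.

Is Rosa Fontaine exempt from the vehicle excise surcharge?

No — not exempt.

(i) not (state-registered) — satisfied.
(ii) receipts ≤ $25,000 — fails.
(a): T AND F → false.
(b) Schedule C activity — not met.
(A) no delinquency — fails.
(B) returns current — not satisfied.
(C) nonprofit — fails.
So (i) is not satisfied (F OR F OR F).
(ii) not (in enterprise zone) — holds.
(iii) ≥40% agricultural — satisfied.
So (c) is not satisfied (F AND T AND T).
(1): F OR F OR F → false.
(a) veteran — not met.
(b) >40% out-of-jur. sales — holds.
So (2) is satisfied (F OR T).
So Overall is not satisfied (F AND T).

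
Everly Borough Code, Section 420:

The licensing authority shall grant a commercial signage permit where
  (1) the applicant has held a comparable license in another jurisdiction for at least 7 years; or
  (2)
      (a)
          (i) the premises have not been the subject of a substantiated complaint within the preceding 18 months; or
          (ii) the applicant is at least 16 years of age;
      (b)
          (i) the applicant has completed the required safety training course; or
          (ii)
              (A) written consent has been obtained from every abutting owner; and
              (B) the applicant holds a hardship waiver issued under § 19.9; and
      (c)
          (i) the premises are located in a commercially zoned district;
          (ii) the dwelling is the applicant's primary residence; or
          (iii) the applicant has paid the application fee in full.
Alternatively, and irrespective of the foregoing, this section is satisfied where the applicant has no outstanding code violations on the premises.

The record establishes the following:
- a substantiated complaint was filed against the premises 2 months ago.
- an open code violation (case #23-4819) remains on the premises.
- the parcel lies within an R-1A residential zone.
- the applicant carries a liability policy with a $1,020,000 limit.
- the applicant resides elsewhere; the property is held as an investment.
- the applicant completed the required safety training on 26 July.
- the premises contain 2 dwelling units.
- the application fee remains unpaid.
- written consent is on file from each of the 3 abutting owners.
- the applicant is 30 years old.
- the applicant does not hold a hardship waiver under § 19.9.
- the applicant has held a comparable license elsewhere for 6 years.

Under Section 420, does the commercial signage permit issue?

(1) prior license ≥ 7 yr — not satisfied.
(i) no complaint in 18 mo. — fails.
(ii) age ≥ 16 — met.
(a) = F OR T = true.
(i) safety training — met.
(A) all abutters consent — met.
(B) hardship waiver — not satisfied.
(ii) = T AND F = false.
(b) = T OR F = true.
(i) commercially zoned — fails.
(ii) primary residence — fails.
(iii) fee paid — not met.
So (c) is not satisfied (F OR F OR F).
(2): T AND T AND F → false.
Overall: F OR F → false.
Exception (no code violations) — not satisfied.
Result: main false OR exception false → false.

No — denied.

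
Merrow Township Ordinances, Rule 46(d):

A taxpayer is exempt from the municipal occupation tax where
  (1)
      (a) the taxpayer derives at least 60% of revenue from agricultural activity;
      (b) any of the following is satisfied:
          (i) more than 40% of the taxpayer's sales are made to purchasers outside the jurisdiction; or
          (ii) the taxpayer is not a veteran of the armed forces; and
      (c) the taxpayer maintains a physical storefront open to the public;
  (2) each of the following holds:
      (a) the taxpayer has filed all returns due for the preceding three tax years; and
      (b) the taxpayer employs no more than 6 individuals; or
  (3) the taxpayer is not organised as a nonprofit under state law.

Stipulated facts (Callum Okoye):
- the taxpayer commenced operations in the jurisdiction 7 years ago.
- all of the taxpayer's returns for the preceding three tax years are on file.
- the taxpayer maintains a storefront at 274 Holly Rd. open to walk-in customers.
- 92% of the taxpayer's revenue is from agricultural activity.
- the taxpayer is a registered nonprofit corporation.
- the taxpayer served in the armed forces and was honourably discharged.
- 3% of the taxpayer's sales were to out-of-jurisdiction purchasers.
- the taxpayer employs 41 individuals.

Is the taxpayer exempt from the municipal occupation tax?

(a) ≥60% agricultural — satisfied.
(i) >40% out-of-jur. sales — not met.
(ii) not (veteran) — not met.
(b): F OR F → false.
(c) has storefront — satisfied.
(1): T AND F AND T → false.
(a) returns current — holds.
(b) ≤ 6 employees — fails.
So (2) is not satisfied (T AND F).
(3) not (nonprofit) — not met.
So Overall is not satisfied (F OR F OR F).

No — not exempt.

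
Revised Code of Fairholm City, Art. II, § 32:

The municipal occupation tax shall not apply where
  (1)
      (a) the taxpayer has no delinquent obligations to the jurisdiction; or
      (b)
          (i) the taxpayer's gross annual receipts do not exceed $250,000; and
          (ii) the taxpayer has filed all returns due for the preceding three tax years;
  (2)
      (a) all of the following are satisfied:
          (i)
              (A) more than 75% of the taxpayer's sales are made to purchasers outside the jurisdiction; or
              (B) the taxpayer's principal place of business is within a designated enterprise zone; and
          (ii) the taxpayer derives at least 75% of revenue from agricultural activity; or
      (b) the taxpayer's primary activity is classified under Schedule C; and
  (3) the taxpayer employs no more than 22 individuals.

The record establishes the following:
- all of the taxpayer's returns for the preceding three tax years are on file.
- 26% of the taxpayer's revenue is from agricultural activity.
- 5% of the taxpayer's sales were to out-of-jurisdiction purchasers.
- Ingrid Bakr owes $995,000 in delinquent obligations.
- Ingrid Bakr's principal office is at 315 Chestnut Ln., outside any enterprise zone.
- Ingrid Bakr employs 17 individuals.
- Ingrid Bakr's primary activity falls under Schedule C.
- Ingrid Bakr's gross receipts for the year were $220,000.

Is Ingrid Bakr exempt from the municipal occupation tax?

(a) no delinquency — fails.
(i) receipts ≤ $250,000 — holds.
(ii) returns current — satisfied.
(b): T AND T → true.
So (1) is satisfied (F OR T).
(A) >75% out-of-jur. sales — not met.
(B) in enterprise zone — not satisfied.
(i) = F OR F = false.
(ii) ≥75% agricultural — not met.
So (a) is not satisfied (F AND F).
(b) Schedule C activity — holds.
(2): F OR T → true.
(3) ≤ 22 employees — holds.
So Overall is satisfied (T AND T AND T).

Yes — exempt.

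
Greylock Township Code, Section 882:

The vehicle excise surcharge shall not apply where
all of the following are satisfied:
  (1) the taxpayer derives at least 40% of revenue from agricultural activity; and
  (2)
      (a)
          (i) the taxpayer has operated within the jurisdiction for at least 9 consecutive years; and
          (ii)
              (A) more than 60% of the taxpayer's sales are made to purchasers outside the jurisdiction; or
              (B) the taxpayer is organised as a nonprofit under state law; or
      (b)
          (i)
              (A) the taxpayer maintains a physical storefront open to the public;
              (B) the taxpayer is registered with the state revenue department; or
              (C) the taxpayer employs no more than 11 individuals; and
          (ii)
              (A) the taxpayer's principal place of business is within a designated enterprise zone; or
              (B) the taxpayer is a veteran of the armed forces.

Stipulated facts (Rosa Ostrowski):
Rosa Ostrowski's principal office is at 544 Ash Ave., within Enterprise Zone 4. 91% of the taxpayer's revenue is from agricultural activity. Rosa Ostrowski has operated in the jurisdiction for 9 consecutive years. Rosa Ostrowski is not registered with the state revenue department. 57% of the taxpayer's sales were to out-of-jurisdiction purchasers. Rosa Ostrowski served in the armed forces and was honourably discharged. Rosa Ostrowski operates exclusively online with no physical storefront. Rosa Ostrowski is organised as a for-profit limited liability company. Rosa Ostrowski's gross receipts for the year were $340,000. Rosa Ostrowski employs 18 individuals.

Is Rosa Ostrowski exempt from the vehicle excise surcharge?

(1) ≥40% agricultural — met.
(i) ≥ 9 yrs in jurisdiction — satisfied.
(A) >60% out-of-jur. sales — fails.
(B) nonprofit — not met.
So (ii) is not satisfied (F OR F).
So (a) is not satisfied (T AND F).
(A) has storefront — not met.
(B) state-registered — not met.
(C) ≤ 11 employees — fails.
So (i) is not satisfied (F OR F OR F).
(A) in enterprise zone — satisfied.
(B) veteran — satisfied.
(ii): T OR T → true.
So (b) is not satisfied (F AND T).
So (2) is not satisfied (F OR F).
Overall: T AND F → false.

No — not exempt.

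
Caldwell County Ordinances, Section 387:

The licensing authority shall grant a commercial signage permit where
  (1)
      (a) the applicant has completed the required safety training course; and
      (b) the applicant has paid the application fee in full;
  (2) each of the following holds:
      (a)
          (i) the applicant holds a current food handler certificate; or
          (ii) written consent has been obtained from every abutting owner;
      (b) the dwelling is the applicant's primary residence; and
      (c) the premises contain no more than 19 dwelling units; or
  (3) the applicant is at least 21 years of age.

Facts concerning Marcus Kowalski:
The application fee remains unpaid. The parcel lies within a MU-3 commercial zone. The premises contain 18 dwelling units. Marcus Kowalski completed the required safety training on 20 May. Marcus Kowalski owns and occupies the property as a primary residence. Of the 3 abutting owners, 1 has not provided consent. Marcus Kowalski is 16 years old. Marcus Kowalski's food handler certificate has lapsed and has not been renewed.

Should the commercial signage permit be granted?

(a) safety training — holds.
(b) fee paid — not met.
(1) = T AND F = false.
(i) food handler cert. — fails.
(ii) all abutters consent — not met.
So (a) is not satisfied (F OR F).
(b) primary residence — satisfied.
(c) ≤ 19 units — met.
(2) = F AND T AND T = false.
(3) age ≥ 21 — not met.
Overall: F OR F OR F → false.

No — denied.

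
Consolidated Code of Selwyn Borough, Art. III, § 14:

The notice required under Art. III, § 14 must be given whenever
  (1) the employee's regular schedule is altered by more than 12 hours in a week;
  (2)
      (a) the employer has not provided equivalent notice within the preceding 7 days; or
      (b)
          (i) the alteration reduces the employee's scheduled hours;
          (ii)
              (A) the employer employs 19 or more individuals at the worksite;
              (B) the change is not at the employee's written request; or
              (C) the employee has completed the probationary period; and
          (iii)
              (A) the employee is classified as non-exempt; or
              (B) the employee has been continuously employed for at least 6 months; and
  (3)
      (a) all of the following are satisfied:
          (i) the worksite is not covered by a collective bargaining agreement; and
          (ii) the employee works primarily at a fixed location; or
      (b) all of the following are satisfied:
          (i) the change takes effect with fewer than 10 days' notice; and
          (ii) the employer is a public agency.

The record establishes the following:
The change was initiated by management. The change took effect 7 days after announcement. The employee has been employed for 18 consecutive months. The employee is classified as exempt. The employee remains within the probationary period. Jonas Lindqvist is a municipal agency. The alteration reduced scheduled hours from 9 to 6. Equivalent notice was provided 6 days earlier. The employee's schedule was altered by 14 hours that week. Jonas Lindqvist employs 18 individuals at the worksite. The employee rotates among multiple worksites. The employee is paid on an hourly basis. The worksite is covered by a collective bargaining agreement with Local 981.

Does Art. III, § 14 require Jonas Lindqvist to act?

Yes — required.

(1) schedule shift > 12h — holds.
(a) no recent notice — not satisfied.
(i) hours reduced — satisfied.
(A) ≥ 19 at site — not satisfied.
(B) not employee-requested — holds.
(C) past probation — fails.
(ii): F OR T OR F → true.
(A) non-exempt — not met.
(B) tenure ≥ 6 mo. — holds.
(iii) = F OR T = true.
(b): T AND T AND T → true.
So (2) is satisfied (F OR T).
(i) no CBA — fails.
(ii) fixed location — not met.
(a) = F AND F = false.
(i) < 10 days' notice — met.
(ii) public agency — holds.
So (b) is satisfied (T AND T).
(3): F OR T → true.
Overall: T AND T AND T → true.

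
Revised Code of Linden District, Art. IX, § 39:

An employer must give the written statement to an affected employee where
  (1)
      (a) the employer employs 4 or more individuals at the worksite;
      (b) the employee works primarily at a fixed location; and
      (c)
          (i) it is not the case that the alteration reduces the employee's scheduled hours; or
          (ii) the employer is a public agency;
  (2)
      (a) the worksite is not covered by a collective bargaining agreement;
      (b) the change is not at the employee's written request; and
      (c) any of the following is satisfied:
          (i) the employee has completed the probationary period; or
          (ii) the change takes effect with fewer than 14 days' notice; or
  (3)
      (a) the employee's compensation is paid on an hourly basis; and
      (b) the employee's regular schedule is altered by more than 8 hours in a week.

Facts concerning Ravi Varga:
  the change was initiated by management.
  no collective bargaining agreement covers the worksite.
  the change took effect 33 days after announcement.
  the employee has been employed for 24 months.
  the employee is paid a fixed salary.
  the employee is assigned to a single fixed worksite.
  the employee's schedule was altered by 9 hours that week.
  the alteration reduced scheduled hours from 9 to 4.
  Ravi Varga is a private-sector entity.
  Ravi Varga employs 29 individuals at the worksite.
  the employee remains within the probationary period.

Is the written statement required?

(a) ≥ 4 at site — met.
(b) fixed location — satisfied.
(i) not (hours reduced) — not satisfied.
(ii) public agency — not satisfied.
So (c) is not satisfied (F OR F).
So (1) is not satisfied (T AND T AND F).
(a) no CBA — holds.
(b) not employee-requested — satisfied.
(i) past probation — not satisfied.
(ii) < 14 days' notice — fails.
So (c) is not satisfied (F OR F).
So (2) is not satisfied (T AND T AND F).
(a) hourly-paid — fails.
(b) schedule shift > 8h — satisfied.
(3): F AND T → false.
So Overall is not satisfied (F OR F OR F).

No — not required.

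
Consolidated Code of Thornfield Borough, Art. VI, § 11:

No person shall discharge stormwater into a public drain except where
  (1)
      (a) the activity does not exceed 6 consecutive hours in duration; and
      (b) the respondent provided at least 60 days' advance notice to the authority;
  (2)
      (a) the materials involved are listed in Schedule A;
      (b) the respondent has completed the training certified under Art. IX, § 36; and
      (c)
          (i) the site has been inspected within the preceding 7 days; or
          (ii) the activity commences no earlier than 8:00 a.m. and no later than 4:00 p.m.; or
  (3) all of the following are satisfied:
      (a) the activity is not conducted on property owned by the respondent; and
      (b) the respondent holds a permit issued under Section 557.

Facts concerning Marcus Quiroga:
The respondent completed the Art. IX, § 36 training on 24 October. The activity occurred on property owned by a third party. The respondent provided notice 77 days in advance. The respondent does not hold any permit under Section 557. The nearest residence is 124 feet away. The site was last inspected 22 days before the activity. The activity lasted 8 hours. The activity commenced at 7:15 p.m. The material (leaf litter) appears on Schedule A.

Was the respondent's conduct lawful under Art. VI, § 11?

(a) ≤ 6 hrs duration — fails.
(b) ≥60 days' notice — met.
So (1) is not satisfied (F AND T).
(a) Schedule A material — holds.
(b) training certified — satisfied.
(i) site inspected — not satisfied.
(ii) start within hours — not met.
(c): F OR F → false.
(2): T AND T AND F → false.
(a) not (own property) — met.
(b) holds permit — not satisfied.
(3) = T AND F = false.
Overall: F OR F OR F → false.

No — unlawful.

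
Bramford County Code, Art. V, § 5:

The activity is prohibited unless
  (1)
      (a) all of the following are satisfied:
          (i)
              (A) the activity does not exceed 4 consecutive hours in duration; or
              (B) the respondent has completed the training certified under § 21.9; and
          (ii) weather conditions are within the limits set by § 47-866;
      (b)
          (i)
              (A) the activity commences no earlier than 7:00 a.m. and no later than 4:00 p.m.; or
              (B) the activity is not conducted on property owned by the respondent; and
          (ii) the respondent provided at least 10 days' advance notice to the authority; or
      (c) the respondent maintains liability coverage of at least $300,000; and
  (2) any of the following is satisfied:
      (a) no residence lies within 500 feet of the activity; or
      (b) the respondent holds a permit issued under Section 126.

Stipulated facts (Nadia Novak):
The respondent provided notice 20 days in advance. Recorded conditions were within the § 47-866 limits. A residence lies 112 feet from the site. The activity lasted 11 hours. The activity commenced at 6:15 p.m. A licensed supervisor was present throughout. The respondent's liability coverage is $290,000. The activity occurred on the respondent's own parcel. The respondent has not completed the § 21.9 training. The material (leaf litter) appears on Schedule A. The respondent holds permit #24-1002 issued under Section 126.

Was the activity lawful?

No — unlawful.

(A) ≤ 4 hrs duration — not satisfied.
(B) training certified — fails.
So (i) is not satisfied (F OR F).
(ii) weather ok — holds.
So (a) is not satisfied (F AND T).
(A) start within hours — fails.
(B) not (own property) — fails.
(i): F OR F → false.
(ii) ≥10 days' notice — satisfied.
(b) = F AND T = false.
(c) coverage ≥ $300,000 — fails.
(1) = F OR F OR F = false.
(a) no residence in 500 ft — fails.
(b) holds permit — met.
So (2) is satisfied (F OR T).
Overall: F AND T → false.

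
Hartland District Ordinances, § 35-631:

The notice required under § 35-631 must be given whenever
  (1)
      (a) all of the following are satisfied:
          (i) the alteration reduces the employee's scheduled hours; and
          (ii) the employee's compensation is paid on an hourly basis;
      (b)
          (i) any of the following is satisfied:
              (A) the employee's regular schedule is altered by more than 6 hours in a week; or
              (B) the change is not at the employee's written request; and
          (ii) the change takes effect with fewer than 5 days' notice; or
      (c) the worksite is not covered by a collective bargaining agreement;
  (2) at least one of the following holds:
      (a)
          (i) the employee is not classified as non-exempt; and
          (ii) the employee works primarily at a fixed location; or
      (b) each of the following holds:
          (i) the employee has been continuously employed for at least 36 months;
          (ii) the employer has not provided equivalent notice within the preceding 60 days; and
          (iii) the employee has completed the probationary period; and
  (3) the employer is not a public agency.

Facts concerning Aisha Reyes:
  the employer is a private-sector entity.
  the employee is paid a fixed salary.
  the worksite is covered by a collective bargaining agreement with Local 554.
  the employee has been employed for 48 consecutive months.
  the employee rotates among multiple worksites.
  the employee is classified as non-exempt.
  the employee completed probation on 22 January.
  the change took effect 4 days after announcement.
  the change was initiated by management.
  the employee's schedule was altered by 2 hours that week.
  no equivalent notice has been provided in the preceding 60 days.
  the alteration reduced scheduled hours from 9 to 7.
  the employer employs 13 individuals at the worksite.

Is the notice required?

Yes — required.

(i) hours reduced — met.
(ii) hourly-paid — fails.
(a) = T AND F = false.
(A) schedule shift > 6h — not satisfied.
(B) not employee-requested — satisfied.
So (i) is satisfied (F OR T).
(ii) < 5 days' notice — met.
(b): T AND T → true.
(c) no CBA — not met.
So (1) is satisfied (F OR T OR F).
(i) not (non-exempt) — not satisfied.
(ii) fixed location — not met.
(a) = F AND F = false.
(i) tenure ≥ 36 mo. — satisfied.
(ii) no recent notice — holds.
(iii) past probation — met.
(b): T AND T AND T → true.
So (2) is satisfied (F OR T).
(3) not (public agency) — holds.
Overall = T AND T AND T = true.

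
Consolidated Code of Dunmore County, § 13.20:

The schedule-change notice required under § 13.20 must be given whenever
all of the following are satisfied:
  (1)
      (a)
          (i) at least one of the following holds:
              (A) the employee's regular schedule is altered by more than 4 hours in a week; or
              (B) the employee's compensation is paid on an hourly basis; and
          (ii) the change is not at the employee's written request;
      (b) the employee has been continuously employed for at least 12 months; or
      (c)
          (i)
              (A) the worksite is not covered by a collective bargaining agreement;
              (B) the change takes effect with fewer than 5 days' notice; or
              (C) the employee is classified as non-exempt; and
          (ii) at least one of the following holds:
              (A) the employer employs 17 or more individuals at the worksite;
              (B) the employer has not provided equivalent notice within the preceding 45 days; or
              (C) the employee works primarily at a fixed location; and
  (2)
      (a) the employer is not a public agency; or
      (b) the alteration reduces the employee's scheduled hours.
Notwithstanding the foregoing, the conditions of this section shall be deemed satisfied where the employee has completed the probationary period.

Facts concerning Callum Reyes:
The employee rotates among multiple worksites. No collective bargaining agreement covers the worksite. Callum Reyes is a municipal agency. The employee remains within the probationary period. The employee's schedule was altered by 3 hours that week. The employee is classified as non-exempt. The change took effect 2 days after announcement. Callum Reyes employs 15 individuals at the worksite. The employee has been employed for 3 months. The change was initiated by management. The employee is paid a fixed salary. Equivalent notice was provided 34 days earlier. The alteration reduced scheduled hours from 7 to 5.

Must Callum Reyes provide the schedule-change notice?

(A) schedule shift > 4h — not met.
(B) hourly-paid — fails.
(i) = F OR F = false.
(ii) not employee-requested — satisfied.
(a): F AND T → false.
(b) tenure ≥ 12 mo. — not met.
(A) no CBA — met.
(B) < 5 days' notice — met.
(C) non-exempt — met.
(i): T OR T OR T → true.
(A) ≥ 17 at site — fails.
(B) no recent notice — fails.
(C) fixed location — fails.
(ii) = F OR F OR F = false.
(c) = T AND F = false.
(1): F OR F OR F → false.
(a) not (public agency) — not satisfied.
(b) hours reduced — holds.
(2): F OR T → true.
Overall = F AND T = false.
Exception (past probation) — not satisfied.
Result: main false OR exception false → false.

No — not required.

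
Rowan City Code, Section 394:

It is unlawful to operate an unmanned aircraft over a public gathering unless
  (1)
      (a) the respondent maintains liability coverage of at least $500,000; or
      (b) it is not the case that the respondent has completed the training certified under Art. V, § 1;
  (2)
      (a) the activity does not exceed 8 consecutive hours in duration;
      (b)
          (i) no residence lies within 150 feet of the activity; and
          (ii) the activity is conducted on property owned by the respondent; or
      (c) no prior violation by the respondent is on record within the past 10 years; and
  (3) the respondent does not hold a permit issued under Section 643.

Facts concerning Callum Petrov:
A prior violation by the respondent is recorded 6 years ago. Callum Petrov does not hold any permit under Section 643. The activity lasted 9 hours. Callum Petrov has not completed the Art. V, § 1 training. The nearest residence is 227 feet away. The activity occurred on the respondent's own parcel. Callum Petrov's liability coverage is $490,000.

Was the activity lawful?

(a) coverage ≥ $500,000 — not satisfied.
(b) not (training certified) — met.
(1) = F OR T = true.
(a) ≤ 8 hrs duration — not met.
(i) no residence in 150 ft — met.
(ii) own property — satisfied.
(b) = T AND T = true.
(c) no prior violation — not satisfied.
(2): F OR T OR F → true.
(3) not (holds permit) — holds.
So Overall is satisfied (T AND T AND T).

Yes — lawful.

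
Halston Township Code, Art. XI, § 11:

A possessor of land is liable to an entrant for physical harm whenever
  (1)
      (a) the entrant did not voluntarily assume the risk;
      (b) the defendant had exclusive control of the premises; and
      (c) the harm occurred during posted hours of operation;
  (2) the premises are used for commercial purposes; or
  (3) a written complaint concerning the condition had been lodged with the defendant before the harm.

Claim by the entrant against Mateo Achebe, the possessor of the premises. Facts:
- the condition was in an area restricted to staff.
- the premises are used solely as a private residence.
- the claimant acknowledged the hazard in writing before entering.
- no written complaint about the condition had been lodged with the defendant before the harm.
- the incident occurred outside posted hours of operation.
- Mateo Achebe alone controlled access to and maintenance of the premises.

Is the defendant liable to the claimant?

No — not liable.

(a) no assumed risk — not met.
(b) exclusive control — satisfied.
(c) during posted hours — not met.
So (1) is not satisfied (F AND T AND F).
(2) commercial use — fails.
(3) complaint lodged — not met.
Overall = F OR F OR F = false.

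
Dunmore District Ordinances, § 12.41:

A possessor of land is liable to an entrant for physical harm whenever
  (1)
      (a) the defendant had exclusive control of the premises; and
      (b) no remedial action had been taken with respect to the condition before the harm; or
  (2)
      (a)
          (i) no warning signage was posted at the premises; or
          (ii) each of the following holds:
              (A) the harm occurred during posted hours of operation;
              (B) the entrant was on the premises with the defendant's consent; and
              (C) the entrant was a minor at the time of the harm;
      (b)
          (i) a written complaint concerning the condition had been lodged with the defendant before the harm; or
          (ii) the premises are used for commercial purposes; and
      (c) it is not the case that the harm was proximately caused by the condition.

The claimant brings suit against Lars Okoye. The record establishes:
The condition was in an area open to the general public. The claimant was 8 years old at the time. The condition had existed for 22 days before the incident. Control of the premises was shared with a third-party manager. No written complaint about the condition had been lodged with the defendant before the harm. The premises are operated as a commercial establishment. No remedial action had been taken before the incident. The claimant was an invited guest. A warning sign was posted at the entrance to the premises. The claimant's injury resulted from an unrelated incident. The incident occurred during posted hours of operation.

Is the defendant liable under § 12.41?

Yes — liable.

(a) exclusive control — fails.
(b) no remedial action — holds.
(1) = F AND T = false.
(i) no signage posted — not satisfied.
(A) during posted hours — met.
(B) consent to enter — met.
(C) entrant a minor — holds.
So (ii) is satisfied (T AND T AND T).
(a): F OR T → true.
(i) complaint lodged — not satisfied.
(ii) commercial use — satisfied.
(b): F OR T → true.
(c) not (proximate cause) — satisfied.
(2): T AND T AND T → true.
Overall: F OR T → true.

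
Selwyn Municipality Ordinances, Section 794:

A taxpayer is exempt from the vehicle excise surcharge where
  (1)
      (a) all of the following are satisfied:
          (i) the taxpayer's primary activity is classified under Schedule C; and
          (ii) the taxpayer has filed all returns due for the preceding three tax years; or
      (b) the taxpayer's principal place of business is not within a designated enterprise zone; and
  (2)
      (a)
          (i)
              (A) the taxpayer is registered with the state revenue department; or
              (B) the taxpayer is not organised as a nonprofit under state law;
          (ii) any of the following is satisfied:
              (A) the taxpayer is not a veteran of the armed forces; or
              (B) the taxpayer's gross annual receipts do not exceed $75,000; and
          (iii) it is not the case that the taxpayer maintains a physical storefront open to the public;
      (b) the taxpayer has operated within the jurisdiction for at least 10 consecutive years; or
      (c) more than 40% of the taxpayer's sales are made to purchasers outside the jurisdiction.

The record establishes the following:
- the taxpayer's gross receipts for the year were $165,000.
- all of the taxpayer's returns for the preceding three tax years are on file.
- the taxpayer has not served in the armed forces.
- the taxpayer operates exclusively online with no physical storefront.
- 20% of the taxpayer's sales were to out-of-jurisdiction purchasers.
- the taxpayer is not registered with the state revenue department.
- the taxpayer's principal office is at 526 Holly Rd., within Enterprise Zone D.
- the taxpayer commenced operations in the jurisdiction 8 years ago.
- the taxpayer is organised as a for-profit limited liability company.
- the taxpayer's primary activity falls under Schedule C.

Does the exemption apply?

(i) Schedule C activity — satisfied.
(ii) returns current — holds.
So (a) is satisfied (T AND T).
(b) not (in enterprise zone) — not met.
(1) = T OR F = true.
(A) state-registered — fails.
(B) not (nonprofit) — met.
(i) = F OR T = true.
(A) not (veteran) — met.
(B) receipts ≤ $75,000 — not met.
(ii) = T OR F = true.
(iii) not (has storefront) — met.
(a) = T AND T AND T = true.
(b) ≥ 10 yrs in jurisdiction — fails.
(c) >40% out-of-jur. sales — fails.
(2): T OR F OR F → true.
So Overall is satisfied (T AND T).

Yes — exempt.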